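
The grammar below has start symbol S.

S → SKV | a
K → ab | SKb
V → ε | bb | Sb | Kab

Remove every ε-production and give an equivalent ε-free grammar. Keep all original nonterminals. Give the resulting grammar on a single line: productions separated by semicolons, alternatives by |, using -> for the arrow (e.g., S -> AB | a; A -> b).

Nullable set: {V}.
S -> SKV: V nullable, giving SK | SKV.
Drop V -> ε.
Unchanged (no nullable symbols): S -> a; K -> SKb; K -> ab; V -> Kab; V -> Sb; V -> bb.

S -> a | SK | SKV; K -> ab | SKb; V -> Sb | bb | Kab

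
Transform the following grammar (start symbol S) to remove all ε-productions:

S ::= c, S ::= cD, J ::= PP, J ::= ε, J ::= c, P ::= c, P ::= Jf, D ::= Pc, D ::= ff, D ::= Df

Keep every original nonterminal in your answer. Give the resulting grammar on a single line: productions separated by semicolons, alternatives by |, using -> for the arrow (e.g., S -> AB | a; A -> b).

S -> c | cD; D -> Df | Pc | ff; J -> c | PP; P -> c | f | Jf

Nullable set: {J}.
Drop J -> ε.
P -> Jf: J nullable, giving Jf | f.
Unchanged (no nullable symbols): S -> c; S -> cD; D -> Df; D -> Pc; D -> ff; J -> PP; J -> c; P -> c.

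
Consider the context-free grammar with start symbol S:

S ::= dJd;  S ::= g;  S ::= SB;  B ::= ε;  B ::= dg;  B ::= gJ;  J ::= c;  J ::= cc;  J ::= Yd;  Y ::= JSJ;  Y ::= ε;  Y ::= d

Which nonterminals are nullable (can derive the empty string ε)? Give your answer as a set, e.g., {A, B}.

{B, Y}

Directly nullable (have an ε-rule): {B, Y}.
Not nullable: J, S — each has a terminal in every rule's right-hand side or depends on a non-nullable symbol.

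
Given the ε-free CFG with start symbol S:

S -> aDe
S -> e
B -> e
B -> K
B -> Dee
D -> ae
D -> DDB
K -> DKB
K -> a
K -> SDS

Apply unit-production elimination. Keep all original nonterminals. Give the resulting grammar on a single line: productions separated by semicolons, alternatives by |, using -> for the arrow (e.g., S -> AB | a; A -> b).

S -> e | aDe; B -> a | e | DKB | Dee | SDS; D -> ae | DDB; K -> a | DKB | SDS

Unit productions: B->K.
Unit pairs (A ⇒* B via units): (B,K).
S: inherits non-unit rules of {S} → aDe | e.
B: inherits non-unit rules of {B, K} → DKB | Dee | SDS | a | e.
D: inherits non-unit rules of {D} → DDB | ae.
K: inherits non-unit rules of {K} → DKB | SDS | a.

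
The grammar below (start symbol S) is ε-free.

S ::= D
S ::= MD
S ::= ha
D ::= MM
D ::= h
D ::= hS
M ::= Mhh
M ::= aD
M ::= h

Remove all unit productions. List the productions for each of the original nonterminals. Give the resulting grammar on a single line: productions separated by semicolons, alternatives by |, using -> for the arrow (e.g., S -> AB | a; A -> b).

Unit productions: S->D.
Unit pairs (A ⇒* B via units): (S,D).
S: inherits non-unit rules of {D, S} → MD | MM | h | hS | ha.
D: inherits non-unit rules of {D} → MM | h | hS.
M: inherits non-unit rules of {M} → Mhh | aD | h.

S -> h | MD | MM | hS | ha; D -> h | MM | hS; M -> h | aD | Mhh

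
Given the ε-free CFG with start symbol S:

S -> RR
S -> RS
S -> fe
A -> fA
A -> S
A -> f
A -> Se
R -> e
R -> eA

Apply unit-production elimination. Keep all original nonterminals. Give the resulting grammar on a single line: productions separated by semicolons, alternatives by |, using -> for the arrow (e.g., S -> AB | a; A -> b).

S -> RR | RS | fe; A -> f | RR | RS | Se | fA | fe; R -> e | eA

Unit productions: A->S.
Unit pairs (A ⇒* B via units): (A,S).
S: inherits non-unit rules of {S} → RR | RS | fe.
A: inherits non-unit rules of {A, S} → RR | RS | Se | f | fA | fe.
R: inherits non-unit rules of {R} → e | eA.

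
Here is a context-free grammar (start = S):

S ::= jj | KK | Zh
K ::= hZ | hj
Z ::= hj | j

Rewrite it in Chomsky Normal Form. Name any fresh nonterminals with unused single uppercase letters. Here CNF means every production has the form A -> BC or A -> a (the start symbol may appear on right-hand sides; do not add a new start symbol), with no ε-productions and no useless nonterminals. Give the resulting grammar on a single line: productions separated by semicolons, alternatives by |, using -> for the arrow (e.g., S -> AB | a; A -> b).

S -> BB | KK | ZA; A -> h; B -> j; K -> AB | AZ; Z -> j | AB

No ε-productions.
No unit productions to eliminate.
TERM: introduce A -> h, B -> j and substitute in every rule of length ≥2.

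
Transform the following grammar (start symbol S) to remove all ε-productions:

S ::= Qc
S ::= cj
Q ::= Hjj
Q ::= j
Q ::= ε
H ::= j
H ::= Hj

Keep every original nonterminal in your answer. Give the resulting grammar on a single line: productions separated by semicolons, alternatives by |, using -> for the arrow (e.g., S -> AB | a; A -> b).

S -> c | Qc | cj; H -> j | Hj; Q -> j | Hjj

Nullable set: {Q}.
S -> Qc: Q nullable, giving Qc | c.
Drop Q -> ε.
Unchanged (no nullable symbols): S -> cj; H -> Hj; H -> j; Q -> Hjj; Q -> j.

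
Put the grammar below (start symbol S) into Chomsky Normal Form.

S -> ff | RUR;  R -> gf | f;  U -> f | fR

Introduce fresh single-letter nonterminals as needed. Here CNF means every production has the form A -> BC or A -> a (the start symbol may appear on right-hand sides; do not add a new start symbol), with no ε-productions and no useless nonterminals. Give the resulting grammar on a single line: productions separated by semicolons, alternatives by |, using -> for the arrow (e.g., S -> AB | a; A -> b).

No ε-productions.
No unit productions to eliminate.
TERM: introduce B -> f, A -> g and substitute in every rule of length ≥2.
BIN: S -> RUR becomes S -> RC, C -> UR.

S -> BB | RC; A -> g; B -> f; C -> UR; R -> f | AB; U -> f | BR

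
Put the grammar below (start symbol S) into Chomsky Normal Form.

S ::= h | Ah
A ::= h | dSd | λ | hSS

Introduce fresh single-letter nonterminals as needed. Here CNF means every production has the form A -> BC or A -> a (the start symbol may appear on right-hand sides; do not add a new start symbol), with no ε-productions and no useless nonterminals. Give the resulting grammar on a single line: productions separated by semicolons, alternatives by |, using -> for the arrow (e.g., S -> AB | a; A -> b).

Nullable: {A}; after ε-elimination: S -> h | Ah; A -> h | dSd | hSS.
No unit productions to eliminate.
TERM: introduce B -> d, C -> h and substitute in every rule of length ≥2.
BIN: A -> BSB becomes A -> BD, D -> SB; A -> CSS becomes A -> CE, E -> SS.

S -> h | AC; A -> h | BD | CE; B -> d; C -> h; D -> SB; E -> SS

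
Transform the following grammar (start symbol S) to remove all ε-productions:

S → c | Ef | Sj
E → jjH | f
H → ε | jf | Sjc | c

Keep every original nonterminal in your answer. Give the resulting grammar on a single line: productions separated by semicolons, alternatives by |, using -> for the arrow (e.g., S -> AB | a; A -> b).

S -> c | Ef | Sj; E -> f | jj | jjH; H -> c | jf | Sjc

Nullable set: {H}.
E -> jjH: H nullable, giving jj | jjH.
Drop H -> ε.
Unchanged (no nullable symbols): S -> Ef; S -> Sj; S -> c; E -> f; H -> Sjc; H -> c; H -> jf.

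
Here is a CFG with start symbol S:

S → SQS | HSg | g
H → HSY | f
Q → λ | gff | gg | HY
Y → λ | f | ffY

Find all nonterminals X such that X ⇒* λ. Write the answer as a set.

Directly nullable (have an ε-rule): {Q, Y}.
Not nullable: H, S — each has a terminal in every rule's right-hand side or depends on a non-nullable symbol.

{Q, Y}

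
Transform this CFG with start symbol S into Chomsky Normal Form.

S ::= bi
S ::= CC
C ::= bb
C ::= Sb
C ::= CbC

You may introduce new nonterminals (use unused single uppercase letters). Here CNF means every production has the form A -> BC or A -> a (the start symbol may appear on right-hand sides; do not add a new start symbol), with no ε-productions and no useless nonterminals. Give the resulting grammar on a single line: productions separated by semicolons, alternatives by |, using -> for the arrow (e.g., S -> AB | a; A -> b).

No ε-productions.
No unit productions to eliminate.
TERM: introduce A -> b, B -> i and substitute in every rule of length ≥2.
BIN: C -> CAC becomes C -> CD, D -> AC.

S -> AB | CC; A -> b; B -> i; C -> AA | CD | SA; D -> AC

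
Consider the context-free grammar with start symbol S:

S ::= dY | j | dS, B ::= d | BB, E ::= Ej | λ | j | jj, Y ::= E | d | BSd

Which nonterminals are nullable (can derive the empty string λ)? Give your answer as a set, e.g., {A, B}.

Directly nullable (have an ε-rule): {E}.
Y is nullable via Y -> E (every symbol on the right is already known nullable).
Not nullable: B, S — each has a terminal in every rule's right-hand side or depends on a non-nullable symbol.

{E, Y}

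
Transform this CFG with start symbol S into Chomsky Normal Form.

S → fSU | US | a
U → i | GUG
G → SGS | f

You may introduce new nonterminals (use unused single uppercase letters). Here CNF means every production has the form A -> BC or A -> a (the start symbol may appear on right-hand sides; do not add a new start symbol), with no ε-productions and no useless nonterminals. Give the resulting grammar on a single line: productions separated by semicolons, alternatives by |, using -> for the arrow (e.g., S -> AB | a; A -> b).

S -> a | AC | US; A -> f; B -> GS; C -> SU; D -> UG; G -> f | SB; U -> i | GD

No ε-productions.
No unit productions to eliminate.
TERM: introduce A -> f and substitute in every rule of length ≥2.
BIN: G -> SGS becomes G -> SB, B -> GS; S -> ASU becomes S -> AC, C -> SU; U -> GUG becomes U -> GD, D -> UG.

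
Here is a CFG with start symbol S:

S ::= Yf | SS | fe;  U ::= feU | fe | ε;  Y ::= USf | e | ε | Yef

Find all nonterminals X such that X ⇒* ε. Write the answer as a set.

{U, Y}

Directly nullable (have an ε-rule): {U, Y}.
Not nullable: S — each has a terminal in every rule's right-hand side or depends on a non-nullable symbol.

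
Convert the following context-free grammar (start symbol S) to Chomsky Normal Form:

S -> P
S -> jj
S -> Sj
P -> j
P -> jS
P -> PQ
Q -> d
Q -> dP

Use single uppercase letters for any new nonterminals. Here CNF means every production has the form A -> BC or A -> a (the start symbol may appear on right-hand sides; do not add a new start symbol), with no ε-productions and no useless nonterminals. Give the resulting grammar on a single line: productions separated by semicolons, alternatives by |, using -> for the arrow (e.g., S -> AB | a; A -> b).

No ε-productions.
After unit-elimination: S -> j | PQ | Sj | jS | jj; P -> j | PQ | jS; Q -> d | dP.
TERM: introduce B -> d, A -> j and substitute in every rule of length ≥2.

S -> j | AA | AS | PQ | SA; A -> j; B -> d; P -> j | AS | PQ; Q -> d | BP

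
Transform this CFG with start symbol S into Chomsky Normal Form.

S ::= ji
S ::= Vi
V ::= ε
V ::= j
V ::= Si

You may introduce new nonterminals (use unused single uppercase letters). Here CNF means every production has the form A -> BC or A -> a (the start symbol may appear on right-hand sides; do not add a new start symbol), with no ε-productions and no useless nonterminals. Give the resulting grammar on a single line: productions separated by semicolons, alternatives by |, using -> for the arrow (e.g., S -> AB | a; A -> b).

S -> i | BA | VA; A -> i; B -> j; V -> j | SA

Nullable: {V}; after ε-elimination: S -> i | Vi | ji; V -> j | Si.
No unit productions to eliminate.
TERM: introduce A -> i, B -> j and substitute in every rule of length ≥2.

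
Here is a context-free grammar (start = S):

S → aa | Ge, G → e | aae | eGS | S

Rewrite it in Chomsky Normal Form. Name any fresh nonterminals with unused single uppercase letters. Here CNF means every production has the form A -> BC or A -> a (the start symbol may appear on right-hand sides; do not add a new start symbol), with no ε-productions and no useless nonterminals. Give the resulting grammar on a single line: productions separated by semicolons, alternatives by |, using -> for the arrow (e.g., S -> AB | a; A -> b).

S -> BB | GA; A -> e; B -> a; C -> GS; D -> BA; G -> e | AC | BB | BD | GA

No ε-productions.
After unit-elimination: S -> Ge | aa; G -> e | Ge | aa | aae | eGS.
TERM: introduce B -> a, A -> e and substitute in every rule of length ≥2.
BIN: G -> AGS becomes G -> AC, C -> GS; G -> BBA becomes G -> BD, D -> BA.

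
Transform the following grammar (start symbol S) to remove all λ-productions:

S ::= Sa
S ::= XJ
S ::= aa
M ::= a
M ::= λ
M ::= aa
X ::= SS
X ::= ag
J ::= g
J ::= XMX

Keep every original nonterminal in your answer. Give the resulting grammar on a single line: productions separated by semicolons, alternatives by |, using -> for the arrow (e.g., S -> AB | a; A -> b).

S -> Sa | XJ | aa; J -> g | XX | XMX; M -> a | aa; X -> SS | ag

Nullable set: {M}.
J -> XMX: M nullable, giving XMX | XX.
Drop M -> λ.
Unchanged (no nullable symbols): S -> Sa; S -> XJ; S -> aa; J -> g; M -> a; M -> aa; X -> SS; X -> ag.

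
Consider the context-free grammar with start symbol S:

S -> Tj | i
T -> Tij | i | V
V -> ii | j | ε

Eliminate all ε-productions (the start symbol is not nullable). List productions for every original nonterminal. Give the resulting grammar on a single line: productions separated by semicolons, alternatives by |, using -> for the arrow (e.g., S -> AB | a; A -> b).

Nullable set: {T, V}.
S -> Tj: T nullable, giving Tj | j.
T -> Tij: T nullable, giving Tij | ij.
T -> V: V nullable, giving V.
Drop V -> ε.
Unchanged (no nullable symbols): S -> i; T -> i; V -> ii; V -> j.

S -> i | j | Tj; T -> V | i | ij | Tij; V -> j | ii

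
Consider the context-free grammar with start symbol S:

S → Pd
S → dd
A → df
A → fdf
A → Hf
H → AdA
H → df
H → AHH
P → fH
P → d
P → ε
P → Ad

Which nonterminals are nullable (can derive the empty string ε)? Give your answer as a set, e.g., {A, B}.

{P}

Directly nullable (have an ε-rule): {P}.
Not nullable: A, H, S — each has a terminal in every rule's right-hand side or depends on a non-nullable symbol.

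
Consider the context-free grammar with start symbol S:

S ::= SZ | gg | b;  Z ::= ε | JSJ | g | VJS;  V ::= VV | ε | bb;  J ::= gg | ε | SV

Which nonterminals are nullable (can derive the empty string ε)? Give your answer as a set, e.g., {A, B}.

Directly nullable (have an ε-rule): {J, V, Z}.
Not nullable: S — each has a terminal in every rule's right-hand side or depends on a non-nullable symbol.

{J, V, Z}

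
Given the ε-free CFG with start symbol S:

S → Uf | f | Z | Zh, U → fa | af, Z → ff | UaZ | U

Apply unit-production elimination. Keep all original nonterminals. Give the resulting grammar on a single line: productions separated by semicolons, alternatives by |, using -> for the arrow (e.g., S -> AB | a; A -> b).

S -> f | Uf | Zh | af | fa | ff | UaZ; U -> af | fa; Z -> af | fa | ff | UaZ

Unit productions: S->Z, Z->U.
Unit pairs (A ⇒* B via units): (S,U), (S,Z), (Z,U).
S: inherits non-unit rules of {S, U, Z} → UaZ | Uf | Zh | af | f | fa | ff.
U: inherits non-unit rules of {U} → af | fa.
Z: inherits non-unit rules of {U, Z} → UaZ | af | fa | ff.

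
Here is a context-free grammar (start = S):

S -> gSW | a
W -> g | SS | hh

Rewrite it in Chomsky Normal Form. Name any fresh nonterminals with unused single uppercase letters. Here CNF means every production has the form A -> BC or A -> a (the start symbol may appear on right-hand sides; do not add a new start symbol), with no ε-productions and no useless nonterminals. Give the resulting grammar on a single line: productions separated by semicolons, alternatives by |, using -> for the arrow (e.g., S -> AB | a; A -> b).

No ε-productions.
No unit productions to eliminate.
TERM: introduce A -> g, B -> h and substitute in every rule of length ≥2.
BIN: S -> ASW becomes S -> AC, C -> SW.

S -> a | AC; A -> g; B -> h; C -> SW; W -> g | BB | SS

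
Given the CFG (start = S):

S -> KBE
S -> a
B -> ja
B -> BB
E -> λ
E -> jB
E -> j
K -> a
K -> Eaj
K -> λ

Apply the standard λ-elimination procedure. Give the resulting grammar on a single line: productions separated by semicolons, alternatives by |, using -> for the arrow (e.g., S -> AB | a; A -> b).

Nullable set: {E, K}.
S -> KBE: K, E nullable, giving B | BE | KB | KBE.
Drop E -> λ.
Drop K -> λ.
K -> Eaj: E nullable, giving Eaj | aj.
Unchanged (no nullable symbols): S -> a; B -> BB; B -> ja; E -> j; E -> jB; K -> a.

S -> B | a | BE | KB | KBE; B -> BB | ja; E -> j | jB; K -> a | aj | Eaj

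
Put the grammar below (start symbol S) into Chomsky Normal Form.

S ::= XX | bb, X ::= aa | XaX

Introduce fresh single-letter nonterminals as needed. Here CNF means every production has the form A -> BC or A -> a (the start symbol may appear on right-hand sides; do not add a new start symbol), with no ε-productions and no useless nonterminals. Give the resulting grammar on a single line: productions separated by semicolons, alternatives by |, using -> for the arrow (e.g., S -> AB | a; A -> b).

No ε-productions.
No unit productions to eliminate.
TERM: introduce B -> a, A -> b and substitute in every rule of length ≥2.
BIN: X -> XBX becomes X -> XC, C -> BX.

S -> AA | XX; A -> b; B -> a; C -> BX; X -> BB | XC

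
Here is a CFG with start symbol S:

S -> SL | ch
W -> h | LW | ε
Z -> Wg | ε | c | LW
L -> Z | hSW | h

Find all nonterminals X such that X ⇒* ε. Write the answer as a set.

Directly nullable (have an ε-rule): {W, Z}.
L is nullable via L -> Z (every symbol on the right is already known nullable).
Not nullable: S — each has a terminal in every rule's right-hand side or depends on a non-nullable symbol.

{L, W, Z}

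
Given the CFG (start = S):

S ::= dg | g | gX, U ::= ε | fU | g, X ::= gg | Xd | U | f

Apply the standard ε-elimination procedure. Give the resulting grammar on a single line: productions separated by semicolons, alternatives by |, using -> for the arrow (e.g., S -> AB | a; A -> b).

S -> g | dg | gX; U -> f | g | fU; X -> U | d | f | Xd | gg

Nullable set: {U, X}.
S -> gX: X nullable, giving g | gX.
Drop U -> ε.
U -> fU: U nullable, giving f | fU.
X -> U: U nullable, giving U.
X -> Xd: X nullable, giving Xd | d.
Unchanged (no nullable symbols): S -> dg; S -> g; U -> g; X -> f; X -> gg.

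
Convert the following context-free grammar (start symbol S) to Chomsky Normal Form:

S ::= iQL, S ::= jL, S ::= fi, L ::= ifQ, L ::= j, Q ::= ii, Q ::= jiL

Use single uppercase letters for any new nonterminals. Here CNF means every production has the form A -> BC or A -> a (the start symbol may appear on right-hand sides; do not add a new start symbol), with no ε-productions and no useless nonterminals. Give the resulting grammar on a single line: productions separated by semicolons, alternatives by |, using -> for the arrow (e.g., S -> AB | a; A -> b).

No ε-productions.
No unit productions to eliminate.
TERM: introduce B -> f, A -> i, C -> j and substitute in every rule of length ≥2.
BIN: L -> ABQ becomes L -> AD, D -> BQ; Q -> CAL becomes Q -> CE, E -> AL; S -> AQL becomes S -> AF, F -> QL.

S -> AF | BA | CL; A -> i; B -> f; C -> j; D -> BQ; E -> AL; F -> QL; L -> j | AD; Q -> AA | CE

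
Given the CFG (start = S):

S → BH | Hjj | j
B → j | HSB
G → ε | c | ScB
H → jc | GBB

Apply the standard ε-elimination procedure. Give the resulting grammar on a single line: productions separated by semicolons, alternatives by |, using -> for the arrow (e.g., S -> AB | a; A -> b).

Nullable set: {G}.
Drop G -> ε.
H -> GBB: G nullable, giving BB | GBB.
Unchanged (no nullable symbols): S -> BH; S -> Hjj; S -> j; B -> HSB; B -> j; G -> ScB; G -> c; H -> jc.

S -> j | BH | Hjj; B -> j | HSB; G -> c | ScB; H -> BB | jc | GBB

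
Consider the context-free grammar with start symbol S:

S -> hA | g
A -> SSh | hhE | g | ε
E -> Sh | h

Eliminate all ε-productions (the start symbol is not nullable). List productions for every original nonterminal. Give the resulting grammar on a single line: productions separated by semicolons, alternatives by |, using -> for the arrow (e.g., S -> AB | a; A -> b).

S -> g | h | hA; A -> g | SSh | hhE; E -> h | Sh

Nullable set: {A}.
S -> hA: A nullable, giving h | hA.
Drop A -> ε.
Unchanged (no nullable symbols): S -> g; A -> SSh; A -> g; A -> hhE; E -> Sh; E -> h.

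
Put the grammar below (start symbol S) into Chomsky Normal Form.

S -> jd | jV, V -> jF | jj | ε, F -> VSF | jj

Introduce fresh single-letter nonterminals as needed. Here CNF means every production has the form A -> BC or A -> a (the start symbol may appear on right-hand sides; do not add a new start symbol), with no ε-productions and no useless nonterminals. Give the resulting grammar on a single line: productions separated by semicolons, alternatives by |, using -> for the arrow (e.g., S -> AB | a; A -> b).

Nullable: {V}; after ε-elimination: S -> j | jV | jd; F -> SF | jj | VSF; V -> jF | jj.
No unit productions to eliminate.
TERM: introduce B -> d, A -> j and substitute in every rule of length ≥2.
BIN: F -> VSF becomes F -> VC, C -> SF.

S -> j | AB | AV; A -> j; B -> d; C -> SF; F -> AA | SF | VC; V -> AA | AF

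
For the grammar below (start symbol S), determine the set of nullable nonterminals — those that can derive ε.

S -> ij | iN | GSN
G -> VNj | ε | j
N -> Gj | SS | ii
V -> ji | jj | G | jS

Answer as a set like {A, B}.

{G, V}

Directly nullable (have an ε-rule): {G}.
V is nullable via V -> G (every symbol on the right is already known nullable).
Not nullable: N, S — each has a terminal in every rule's right-hand side or depends on a non-nullable symbol.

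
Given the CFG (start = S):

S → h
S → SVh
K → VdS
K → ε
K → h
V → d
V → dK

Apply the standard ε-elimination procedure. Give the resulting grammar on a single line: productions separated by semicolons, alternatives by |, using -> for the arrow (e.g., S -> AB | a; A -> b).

Nullable set: {K}.
Drop K -> ε.
V -> dK: K nullable, giving d | dK.
Unchanged (no nullable symbols): S -> SVh; S -> h; K -> VdS; K -> h; V -> d.

S -> h | SVh; K -> h | VdS; V -> d | dK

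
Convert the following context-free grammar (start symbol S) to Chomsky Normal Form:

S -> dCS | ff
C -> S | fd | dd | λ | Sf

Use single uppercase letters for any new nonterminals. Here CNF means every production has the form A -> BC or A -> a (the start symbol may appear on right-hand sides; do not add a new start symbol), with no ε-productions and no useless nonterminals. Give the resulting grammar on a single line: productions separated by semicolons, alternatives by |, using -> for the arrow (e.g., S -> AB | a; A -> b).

Nullable: {C}; after ε-elimination: S -> dS | ff | dCS; C -> S | Sf | dd | fd.
After unit-elimination: S -> dS | ff | dCS; C -> Sf | dS | dd | fd | ff | dCS.
TERM: introduce B -> d, A -> f and substitute in every rule of length ≥2.
BIN: C -> BCS becomes C -> BD, D -> CS; S -> BCS becomes S -> BE, E -> CS.

S -> AA | BE | BS; A -> f; B -> d; C -> AA | AB | BB | BD | BS | SA; D -> CS; E -> CS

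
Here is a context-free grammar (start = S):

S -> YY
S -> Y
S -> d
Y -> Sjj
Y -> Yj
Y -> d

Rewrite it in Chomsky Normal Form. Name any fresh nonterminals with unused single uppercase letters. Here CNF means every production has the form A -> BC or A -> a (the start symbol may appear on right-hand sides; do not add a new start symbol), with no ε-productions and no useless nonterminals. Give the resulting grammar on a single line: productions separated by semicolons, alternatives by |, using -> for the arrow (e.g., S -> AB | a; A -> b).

S -> d | SB | YA | YY; A -> j; B -> AA; C -> AA; Y -> d | SC | YA

No ε-productions.
After unit-elimination: S -> d | YY | Yj | Sjj; Y -> d | Yj | Sjj.
TERM: introduce A -> j and substitute in every rule of length ≥2.
BIN: S -> SAA becomes S -> SB, B -> AA; Y -> SAA becomes Y -> SC, C -> AA.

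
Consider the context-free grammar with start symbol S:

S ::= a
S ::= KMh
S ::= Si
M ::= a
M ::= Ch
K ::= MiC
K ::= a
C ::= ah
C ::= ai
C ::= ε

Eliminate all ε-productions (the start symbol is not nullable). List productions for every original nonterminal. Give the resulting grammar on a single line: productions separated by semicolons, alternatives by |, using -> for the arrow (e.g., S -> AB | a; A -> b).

S -> a | Si | KMh; C -> ah | ai; K -> a | Mi | MiC; M -> a | h | Ch

Nullable set: {C}.
Drop C -> ε.
K -> MiC: C nullable, giving Mi | MiC.
M -> Ch: C nullable, giving Ch | h.
Unchanged (no nullable symbols): S -> KMh; S -> Si; S -> a; C -> ah; C -> ai; K -> a; M -> a.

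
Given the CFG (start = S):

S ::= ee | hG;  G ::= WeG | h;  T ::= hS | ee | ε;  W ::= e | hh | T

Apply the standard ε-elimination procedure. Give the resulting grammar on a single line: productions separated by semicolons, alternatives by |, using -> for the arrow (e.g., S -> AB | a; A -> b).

Nullable set: {T, W}.
G -> WeG: W nullable, giving WeG | eG.
Drop T -> ε.
W -> T: T nullable, giving T.
Unchanged (no nullable symbols): S -> ee; S -> hG; G -> h; T -> ee; T -> hS; W -> e; W -> hh.

S -> ee | hG; G -> h | eG | WeG; T -> ee | hS; W -> T | e | hh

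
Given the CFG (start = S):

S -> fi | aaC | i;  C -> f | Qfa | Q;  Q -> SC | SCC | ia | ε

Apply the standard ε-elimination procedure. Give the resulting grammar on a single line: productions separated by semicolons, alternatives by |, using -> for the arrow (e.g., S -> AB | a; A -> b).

S -> i | aa | fi | aaC; C -> Q | f | fa | Qfa; Q -> S | SC | ia | SCC

Nullable set: {C, Q}.
S -> aaC: C nullable, giving aa | aaC.
C -> Q: Q nullable, giving Q.
C -> Qfa: Q nullable, giving Qfa | fa.
Drop Q -> ε.
Q -> SC: C nullable, giving S | SC.
Q -> SCC: C, C nullable, giving S | SC | SCC.
Unchanged (no nullable symbols): S -> fi; S -> i; C -> f; Q -> ia.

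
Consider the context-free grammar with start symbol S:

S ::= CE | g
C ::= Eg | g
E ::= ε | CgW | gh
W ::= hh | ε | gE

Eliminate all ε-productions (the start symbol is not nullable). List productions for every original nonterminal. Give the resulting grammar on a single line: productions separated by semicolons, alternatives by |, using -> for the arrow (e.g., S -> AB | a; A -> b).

S -> C | g | CE; C -> g | Eg; E -> Cg | gh | CgW; W -> g | gE | hh

Nullable set: {E, W}.
S -> CE: E nullable, giving C | CE.
C -> Eg: E nullable, giving Eg | g.
Drop E -> ε.
E -> CgW: W nullable, giving Cg | CgW.
Drop W -> ε.
W -> gE: E nullable, giving g | gE.
Unchanged (no nullable symbols): S -> g; C -> g; E -> gh; W -> hh.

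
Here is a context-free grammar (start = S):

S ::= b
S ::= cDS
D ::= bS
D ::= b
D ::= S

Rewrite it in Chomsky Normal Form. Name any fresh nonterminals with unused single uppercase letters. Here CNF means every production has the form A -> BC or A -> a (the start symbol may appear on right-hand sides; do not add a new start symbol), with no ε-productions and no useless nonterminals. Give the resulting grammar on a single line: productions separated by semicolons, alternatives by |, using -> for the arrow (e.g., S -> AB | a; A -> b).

No ε-productions.
After unit-elimination: S -> b | cDS; D -> b | bS | cDS.
TERM: introduce A -> b, B -> c and substitute in every rule of length ≥2.
BIN: D -> BDS becomes D -> BC, C -> DS; S -> BDS becomes S -> BE, E -> DS.

S -> b | BE; A -> b; B -> c; C -> DS; D -> b | AS | BC; E -> DS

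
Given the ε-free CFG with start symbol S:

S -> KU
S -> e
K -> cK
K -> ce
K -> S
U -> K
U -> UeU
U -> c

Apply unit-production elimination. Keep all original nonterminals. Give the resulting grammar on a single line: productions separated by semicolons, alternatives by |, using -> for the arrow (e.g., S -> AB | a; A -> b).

Unit productions: K->S, U->K.
Unit pairs (A ⇒* B via units): (K,S), (U,K), (U,S).
S: inherits non-unit rules of {S} → KU | e.
K: inherits non-unit rules of {K, S} → KU | cK | ce | e.
U: inherits non-unit rules of {K, S, U} → KU | UeU | c | cK | ce | e.

S -> e | KU; K -> e | KU | cK | ce; U -> c | e | KU | cK | ce | UeU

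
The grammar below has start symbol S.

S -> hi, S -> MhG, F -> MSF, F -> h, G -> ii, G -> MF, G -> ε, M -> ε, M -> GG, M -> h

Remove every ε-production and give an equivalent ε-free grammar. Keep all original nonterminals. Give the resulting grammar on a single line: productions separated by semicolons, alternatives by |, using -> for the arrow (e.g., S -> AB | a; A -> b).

Nullable set: {G, M}.
S -> MhG: M, G nullable, giving Mh | MhG | h | hG.
F -> MSF: M nullable, giving MSF | SF.
Drop G -> ε.
G -> MF: M nullable, giving F | MF.
Drop M -> ε.
M -> GG: G, G nullable, giving G | GG.
Unchanged (no nullable symbols): S -> hi; F -> h; G -> ii; M -> h.

S -> h | Mh | hG | hi | MhG; F -> h | SF | MSF; G -> F | MF | ii; M -> G | h | GG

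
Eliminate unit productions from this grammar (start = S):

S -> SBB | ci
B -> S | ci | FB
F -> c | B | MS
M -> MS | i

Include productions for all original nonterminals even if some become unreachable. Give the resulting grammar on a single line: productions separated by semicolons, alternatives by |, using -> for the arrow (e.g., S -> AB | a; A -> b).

Unit productions: B->S, F->B.
Unit pairs (A ⇒* B via units): (B,S), (F,B), (F,S).
S: inherits non-unit rules of {S} → SBB | ci.
B: inherits non-unit rules of {B, S} → FB | SBB | ci.
F: inherits non-unit rules of {B, F, S} → FB | MS | SBB | c | ci.
M: inherits non-unit rules of {M} → MS | i.

S -> ci | SBB; B -> FB | ci | SBB; F -> c | FB | MS | ci | SBB; M -> i | MS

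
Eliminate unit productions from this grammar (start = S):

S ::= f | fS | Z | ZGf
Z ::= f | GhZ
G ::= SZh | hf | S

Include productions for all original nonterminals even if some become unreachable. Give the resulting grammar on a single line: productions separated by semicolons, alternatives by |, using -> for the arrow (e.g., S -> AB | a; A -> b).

S -> f | fS | GhZ | ZGf; G -> f | fS | hf | GhZ | SZh | ZGf; Z -> f | GhZ

Unit productions: G->S, S->Z.
Unit pairs (A ⇒* B via units): (G,S), (G,Z), (S,Z).
S: inherits non-unit rules of {S, Z} → GhZ | ZGf | f | fS.
G: inherits non-unit rules of {G, S, Z} → GhZ | SZh | ZGf | f | fS | hf.
Z: inherits non-unit rules of {Z} → GhZ | f.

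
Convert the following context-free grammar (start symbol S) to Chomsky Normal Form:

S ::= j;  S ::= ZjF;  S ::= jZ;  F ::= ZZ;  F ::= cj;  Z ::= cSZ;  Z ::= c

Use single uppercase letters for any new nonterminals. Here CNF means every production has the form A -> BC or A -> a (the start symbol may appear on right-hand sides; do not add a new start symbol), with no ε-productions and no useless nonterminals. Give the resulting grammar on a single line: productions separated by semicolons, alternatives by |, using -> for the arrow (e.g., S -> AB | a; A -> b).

No ε-productions.
No unit productions to eliminate.
TERM: introduce A -> c, B -> j and substitute in every rule of length ≥2.
BIN: S -> ZBF becomes S -> ZC, C -> BF; Z -> ASZ becomes Z -> AD, D -> SZ.

S -> j | BZ | ZC; A -> c; B -> j; C -> BF; D -> SZ; F -> AB | ZZ; Z -> c | AD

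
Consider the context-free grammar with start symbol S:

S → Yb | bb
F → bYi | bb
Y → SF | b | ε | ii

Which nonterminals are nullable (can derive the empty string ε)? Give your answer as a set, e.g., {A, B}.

{Y}

Directly nullable (have an ε-rule): {Y}.
Not nullable: F, S — each has a terminal in every rule's right-hand side or depends on a non-nullable symbol.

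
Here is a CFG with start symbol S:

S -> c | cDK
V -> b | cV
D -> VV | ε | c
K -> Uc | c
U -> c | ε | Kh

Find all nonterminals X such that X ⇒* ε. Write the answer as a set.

Directly nullable (have an ε-rule): {D, U}.
Not nullable: K, S, V — each has a terminal in every rule's right-hand side or depends on a non-nullable symbol.

{D, U}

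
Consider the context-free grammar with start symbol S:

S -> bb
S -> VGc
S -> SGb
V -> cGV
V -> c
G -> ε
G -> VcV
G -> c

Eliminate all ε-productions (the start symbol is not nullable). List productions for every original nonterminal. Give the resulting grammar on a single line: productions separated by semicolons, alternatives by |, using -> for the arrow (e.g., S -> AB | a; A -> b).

S -> Sb | Vc | bb | SGb | VGc; G -> c | VcV; V -> c | cV | cGV

Nullable set: {G}.
S -> SGb: G nullable, giving SGb | Sb.
S -> VGc: G nullable, giving VGc | Vc.
Drop G -> ε.
V -> cGV: G nullable, giving cGV | cV.
Unchanged (no nullable symbols): S -> bb; G -> VcV; G -> c; V -> c.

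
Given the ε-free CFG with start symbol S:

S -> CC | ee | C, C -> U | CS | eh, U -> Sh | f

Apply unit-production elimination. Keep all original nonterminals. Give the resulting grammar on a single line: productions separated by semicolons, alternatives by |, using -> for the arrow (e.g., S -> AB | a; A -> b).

Unit productions: C->U, S->C.
Unit pairs (A ⇒* B via units): (C,U), (S,C), (S,U).
S: inherits non-unit rules of {C, S, U} → CC | CS | Sh | ee | eh | f.
C: inherits non-unit rules of {C, U} → CS | Sh | eh | f.
U: inherits non-unit rules of {U} → Sh | f.

S -> f | CC | CS | Sh | ee | eh; C -> f | CS | Sh | eh; U -> f | Sh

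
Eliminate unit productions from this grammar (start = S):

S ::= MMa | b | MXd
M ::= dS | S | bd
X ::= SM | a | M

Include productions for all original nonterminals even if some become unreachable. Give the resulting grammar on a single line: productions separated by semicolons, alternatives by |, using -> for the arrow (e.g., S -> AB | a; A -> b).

S -> b | MMa | MXd; M -> b | bd | dS | MMa | MXd; X -> a | b | SM | bd | dS | MMa | MXd

Unit productions: M->S, X->M.
Unit pairs (A ⇒* B via units): (M,S), (X,M), (X,S).
S: inherits non-unit rules of {S} → MMa | MXd | b.
M: inherits non-unit rules of {M, S} → MMa | MXd | b | bd | dS.
X: inherits non-unit rules of {M, S, X} → MMa | MXd | SM | a | b | bd | dS.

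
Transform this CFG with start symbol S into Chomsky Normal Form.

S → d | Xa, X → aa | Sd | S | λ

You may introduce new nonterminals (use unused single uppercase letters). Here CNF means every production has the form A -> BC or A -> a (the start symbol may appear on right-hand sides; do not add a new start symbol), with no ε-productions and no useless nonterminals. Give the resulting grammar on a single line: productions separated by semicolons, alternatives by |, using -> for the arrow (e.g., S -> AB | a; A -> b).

S -> a | d | XA; A -> a; B -> d; X -> a | d | AA | SB | XA

Nullable: {X}; after ε-elimination: S -> a | d | Xa; X -> S | Sd | aa.
After unit-elimination: S -> a | d | Xa; X -> a | d | Sd | Xa | aa.
TERM: introduce A -> a, B -> d and substitute in every rule of length ≥2.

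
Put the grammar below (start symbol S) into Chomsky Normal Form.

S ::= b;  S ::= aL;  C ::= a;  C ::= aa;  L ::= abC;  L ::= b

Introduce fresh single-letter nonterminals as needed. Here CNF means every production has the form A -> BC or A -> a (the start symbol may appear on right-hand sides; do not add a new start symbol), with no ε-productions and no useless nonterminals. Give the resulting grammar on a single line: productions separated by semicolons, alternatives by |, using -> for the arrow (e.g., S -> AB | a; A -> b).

No ε-productions.
No unit productions to eliminate.
TERM: introduce A -> a, B -> b and substitute in every rule of length ≥2.
BIN: L -> ABC becomes L -> AD, D -> BC.

S -> b | AL; A -> a; B -> b; C -> a | AA; D -> BC; L -> b | AD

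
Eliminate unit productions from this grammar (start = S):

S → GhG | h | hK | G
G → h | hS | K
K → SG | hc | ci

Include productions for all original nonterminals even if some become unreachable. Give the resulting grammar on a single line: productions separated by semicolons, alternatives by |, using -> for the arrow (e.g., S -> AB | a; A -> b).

Unit productions: G->K, S->G.
Unit pairs (A ⇒* B via units): (G,K), (S,G), (S,K).
S: inherits non-unit rules of {G, K, S} → GhG | SG | ci | h | hK | hS | hc.
G: inherits non-unit rules of {G, K} → SG | ci | h | hS | hc.
K: inherits non-unit rules of {K} → SG | ci | hc.

S -> h | SG | ci | hK | hS | hc | GhG; G -> h | SG | ci | hS | hc; K -> SG | ci | hc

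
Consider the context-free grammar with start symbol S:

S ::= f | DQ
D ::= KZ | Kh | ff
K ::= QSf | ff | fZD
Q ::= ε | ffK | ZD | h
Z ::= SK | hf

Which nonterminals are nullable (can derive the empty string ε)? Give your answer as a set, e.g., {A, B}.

{Q}

Directly nullable (have an ε-rule): {Q}.
Not nullable: D, K, S, Z — each has a terminal in every rule's right-hand side or depends on a non-nullable symbol.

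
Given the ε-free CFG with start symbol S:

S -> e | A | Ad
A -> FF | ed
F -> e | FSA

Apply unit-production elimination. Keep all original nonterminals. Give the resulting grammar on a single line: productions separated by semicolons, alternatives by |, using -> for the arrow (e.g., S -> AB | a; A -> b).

Unit productions: S->A.
Unit pairs (A ⇒* B via units): (S,A).
S: inherits non-unit rules of {A, S} → Ad | FF | e | ed.
A: inherits non-unit rules of {A} → FF | ed.
F: inherits non-unit rules of {F} → FSA | e.

S -> e | Ad | FF | ed; A -> FF | ed; F -> e | FSA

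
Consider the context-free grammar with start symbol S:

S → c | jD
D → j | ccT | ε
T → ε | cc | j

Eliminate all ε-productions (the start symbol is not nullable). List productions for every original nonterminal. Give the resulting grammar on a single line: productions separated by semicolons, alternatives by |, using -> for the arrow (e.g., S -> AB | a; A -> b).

Nullable set: {D, T}.
S -> jD: D nullable, giving j | jD.
Drop D -> ε.
D -> ccT: T nullable, giving cc | ccT.
Drop T -> ε.
Unchanged (no nullable symbols): S -> c; D -> j; T -> cc; T -> j.

S -> c | j | jD; D -> j | cc | ccT; T -> j | cc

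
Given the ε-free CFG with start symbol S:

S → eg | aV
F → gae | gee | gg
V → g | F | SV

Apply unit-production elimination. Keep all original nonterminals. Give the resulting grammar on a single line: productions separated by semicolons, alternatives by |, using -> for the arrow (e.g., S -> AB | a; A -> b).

Unit productions: V->F.
Unit pairs (A ⇒* B via units): (V,F).
S: inherits non-unit rules of {S} → aV | eg.
F: inherits non-unit rules of {F} → gae | gee | gg.
V: inherits non-unit rules of {F, V} → SV | g | gae | gee | gg.

S -> aV | eg; F -> gg | gae | gee; V -> g | SV | gg | gae | gee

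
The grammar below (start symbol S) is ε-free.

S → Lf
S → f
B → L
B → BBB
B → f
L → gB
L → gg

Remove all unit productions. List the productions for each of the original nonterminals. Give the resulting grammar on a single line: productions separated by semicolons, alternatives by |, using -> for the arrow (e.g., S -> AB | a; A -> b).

S -> f | Lf; B -> f | gB | gg | BBB; L -> gB | gg

Unit productions: B->L.
Unit pairs (A ⇒* B via units): (B,L).
S: inherits non-unit rules of {S} → Lf | f.
B: inherits non-unit rules of {B, L} → BBB | f | gB | gg.
L: inherits non-unit rules of {L} → gB | gg.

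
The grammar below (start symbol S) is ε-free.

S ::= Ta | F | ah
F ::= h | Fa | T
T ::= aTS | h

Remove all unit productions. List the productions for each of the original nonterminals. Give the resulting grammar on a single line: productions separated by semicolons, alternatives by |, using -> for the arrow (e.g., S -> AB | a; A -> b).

Unit productions: F->T, S->F.
Unit pairs (A ⇒* B via units): (F,T), (S,F), (S,T).
S: inherits non-unit rules of {F, S, T} → Fa | Ta | aTS | ah | h.
F: inherits non-unit rules of {F, T} → Fa | aTS | h.
T: inherits non-unit rules of {T} → aTS | h.

S -> h | Fa | Ta | ah | aTS; F -> h | Fa | aTS; T -> h | aTS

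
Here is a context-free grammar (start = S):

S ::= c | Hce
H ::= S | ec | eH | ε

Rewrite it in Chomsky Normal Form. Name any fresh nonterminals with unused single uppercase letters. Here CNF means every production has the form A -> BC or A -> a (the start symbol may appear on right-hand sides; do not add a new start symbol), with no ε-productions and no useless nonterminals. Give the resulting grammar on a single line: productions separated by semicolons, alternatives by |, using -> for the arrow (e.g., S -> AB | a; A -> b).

S -> c | AB | HD; A -> c; B -> e; C -> AB; D -> AB; H -> c | e | AB | BA | BH | HC

Nullable: {H}; after ε-elimination: S -> c | ce | Hce; H -> S | e | eH | ec.
After unit-elimination: S -> c | ce | Hce; H -> c | e | ce | eH | ec | Hce.
TERM: introduce A -> c, B -> e and substitute in every rule of length ≥2.
BIN: H -> HAB becomes H -> HC, C -> AB; S -> HAB becomes S -> HD, D -> AB.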